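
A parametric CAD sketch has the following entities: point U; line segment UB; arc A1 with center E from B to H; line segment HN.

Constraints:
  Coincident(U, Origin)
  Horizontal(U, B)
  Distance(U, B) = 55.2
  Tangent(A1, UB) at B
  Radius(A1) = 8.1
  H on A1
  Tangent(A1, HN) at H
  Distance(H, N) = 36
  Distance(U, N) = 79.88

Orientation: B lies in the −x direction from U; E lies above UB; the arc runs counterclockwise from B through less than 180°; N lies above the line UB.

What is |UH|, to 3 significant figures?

49.9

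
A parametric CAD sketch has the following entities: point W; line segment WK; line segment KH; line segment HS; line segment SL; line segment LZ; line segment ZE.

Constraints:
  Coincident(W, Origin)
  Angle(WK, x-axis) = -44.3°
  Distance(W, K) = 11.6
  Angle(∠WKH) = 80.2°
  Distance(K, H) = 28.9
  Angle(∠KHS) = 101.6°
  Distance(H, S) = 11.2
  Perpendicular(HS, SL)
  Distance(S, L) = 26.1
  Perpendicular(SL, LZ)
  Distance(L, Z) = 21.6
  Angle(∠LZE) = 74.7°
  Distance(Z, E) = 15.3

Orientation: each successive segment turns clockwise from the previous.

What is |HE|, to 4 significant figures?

13.01

SL ⟂ LZ, so LZ runs at -42.50°; with |LZ| = 21.6, Z = (10.19, -12.83). ∠LZE = 74.7° gives ZE at -147.8° from the x-axis; with |ZE| = 15.3, E = (-2.754, -20.98). Then |HE| = |E − H| = 13.01.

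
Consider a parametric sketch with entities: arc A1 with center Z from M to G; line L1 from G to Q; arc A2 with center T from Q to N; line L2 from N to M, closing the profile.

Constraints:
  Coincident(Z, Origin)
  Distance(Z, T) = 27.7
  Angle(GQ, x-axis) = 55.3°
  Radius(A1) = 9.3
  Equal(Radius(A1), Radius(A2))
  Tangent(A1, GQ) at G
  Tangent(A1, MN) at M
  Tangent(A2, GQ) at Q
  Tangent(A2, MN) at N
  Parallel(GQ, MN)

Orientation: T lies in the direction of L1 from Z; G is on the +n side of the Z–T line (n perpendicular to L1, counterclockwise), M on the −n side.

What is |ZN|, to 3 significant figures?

29.2

The slot axis is L1's direction at 55.3°, so u = (cos 55.3°, sin 55.3°) = (0.569, 0.822) and n = (−sin 55.3°, cos 55.3°) = (-0.822, 0.569). Z is at the origin and T lies 27.7 along u from Z, so T = 27.7·u = (15.8, 22.8). Tangency of A1 to both parallel lines with radius 9.3 puts G and M at Z ± 9.3·n: G = (-7.65, 5.29), M = (7.65, -5.29). Equal radii place Q and N the same way about T: Q = T + 9.3·n = (8.12, 28.1), N = T − 9.3·n = (23.4, 17.5). Then |ZN| = |N − Z| = 29.2.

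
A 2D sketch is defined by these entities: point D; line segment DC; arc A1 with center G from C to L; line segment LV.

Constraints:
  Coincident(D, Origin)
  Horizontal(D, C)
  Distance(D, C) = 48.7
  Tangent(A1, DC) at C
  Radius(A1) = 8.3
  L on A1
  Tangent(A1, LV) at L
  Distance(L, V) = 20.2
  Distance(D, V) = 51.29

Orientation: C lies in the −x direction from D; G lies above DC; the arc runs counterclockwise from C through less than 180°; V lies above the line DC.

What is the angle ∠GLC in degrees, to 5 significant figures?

42.487°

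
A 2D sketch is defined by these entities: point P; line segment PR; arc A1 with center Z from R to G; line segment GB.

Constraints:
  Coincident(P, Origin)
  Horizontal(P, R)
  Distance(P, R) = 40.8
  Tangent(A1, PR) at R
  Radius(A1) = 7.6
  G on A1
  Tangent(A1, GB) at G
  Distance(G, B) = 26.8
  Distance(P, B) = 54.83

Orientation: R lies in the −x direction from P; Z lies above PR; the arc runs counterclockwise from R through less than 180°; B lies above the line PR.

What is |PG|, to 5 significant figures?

35.013

Checks: |ZG| = 7.600 ✓; ∠(ZG, GB) = 90.00° ✓; |GB| = 26.80 ✓; |PB| = 54.83 ✓.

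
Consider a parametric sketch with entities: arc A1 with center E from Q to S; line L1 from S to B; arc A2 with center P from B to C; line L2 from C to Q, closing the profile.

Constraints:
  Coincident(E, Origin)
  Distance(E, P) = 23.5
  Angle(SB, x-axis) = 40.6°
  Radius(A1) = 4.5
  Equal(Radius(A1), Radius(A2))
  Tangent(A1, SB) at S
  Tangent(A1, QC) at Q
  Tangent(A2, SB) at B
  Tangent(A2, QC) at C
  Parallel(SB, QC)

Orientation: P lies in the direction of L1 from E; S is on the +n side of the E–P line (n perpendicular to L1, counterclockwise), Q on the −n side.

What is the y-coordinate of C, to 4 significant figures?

11.88

The slot axis is L1's direction at 40.6°, so u = (cos 40.6°, sin 40.6°) = (0.7593, 0.6508) and n = (−sin 40.6°, cos 40.6°) = (-0.6508, 0.7593). E is at the origin and P lies 23.5 along u from E, so P = 23.5·u = (17.84, 15.29). Tangency of A1 to both parallel lines with radius 4.5 puts S and Q at E ± 4.5·n: S = (-2.928, 3.417), Q = (2.928, -3.417). Equal radii place B and C the same way about P: B = P + 4.5·n = (14.91, 18.71), C = P − 4.5·n = (20.77, 11.88). So C.y = 11.88.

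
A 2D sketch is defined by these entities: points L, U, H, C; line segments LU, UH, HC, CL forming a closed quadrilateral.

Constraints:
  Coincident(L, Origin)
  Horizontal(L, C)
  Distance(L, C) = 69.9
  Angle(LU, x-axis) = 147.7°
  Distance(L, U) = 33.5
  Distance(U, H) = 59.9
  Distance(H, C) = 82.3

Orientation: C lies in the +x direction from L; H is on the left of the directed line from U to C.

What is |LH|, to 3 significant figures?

61.9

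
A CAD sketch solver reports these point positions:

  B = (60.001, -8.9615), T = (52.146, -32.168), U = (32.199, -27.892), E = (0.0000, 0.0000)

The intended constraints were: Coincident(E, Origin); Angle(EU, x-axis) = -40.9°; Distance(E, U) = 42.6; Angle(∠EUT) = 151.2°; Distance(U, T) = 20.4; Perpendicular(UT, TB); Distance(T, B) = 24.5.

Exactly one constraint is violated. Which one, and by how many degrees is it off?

Perpendicular(UT, TB) — off by 6.60°.

E = (0.00, 0.00) ✓; EU at -40.90° ✓; |EU| = 42.60 ✓; ∠EUT = 151.2° ✓; |UT| = 20.40 ✓; ∠(UT, TB) = 83.40° ✗; |TB| = 24.50 ✓.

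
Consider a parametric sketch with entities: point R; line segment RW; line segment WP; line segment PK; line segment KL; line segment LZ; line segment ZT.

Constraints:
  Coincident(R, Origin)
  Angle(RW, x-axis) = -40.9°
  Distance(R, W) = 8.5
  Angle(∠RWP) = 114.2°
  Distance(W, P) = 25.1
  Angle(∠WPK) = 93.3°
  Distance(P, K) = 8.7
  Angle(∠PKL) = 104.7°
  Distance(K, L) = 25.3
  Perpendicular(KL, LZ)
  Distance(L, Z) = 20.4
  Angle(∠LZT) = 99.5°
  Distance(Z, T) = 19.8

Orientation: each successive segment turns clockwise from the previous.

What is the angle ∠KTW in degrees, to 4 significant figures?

78.45°

R is at the origin; RW runs at -40.9° with length 8.5, so W = (6.425, -5.565). ∠RWP = 114.2° gives WP at -106.7° from the x-axis; with |WP| = 25.1, P = (-0.7880, -29.61). ∠WPK = 93.3° gives PK at 166.6° from the x-axis; with |PK| = 8.7, K = (-9.251, -27.59). ∠PKL = 104.7° gives KL at 91.30° from the x-axis; with |KL| = 25.3, L = (-9.825, -2.297). The perpendicularity gives LZ at right angles to KL, so LZ runs at 1.300°; with |LZ| = 20.4, Z = (10.57, -1.834). ∠LZT = 99.5° gives ZT at -79.20° from the x-axis; with |ZT| = 19.8, T = (14.28, -21.28). Then cos ∠KTW = TK·TW / (|TK||TW|), giving 78.45°.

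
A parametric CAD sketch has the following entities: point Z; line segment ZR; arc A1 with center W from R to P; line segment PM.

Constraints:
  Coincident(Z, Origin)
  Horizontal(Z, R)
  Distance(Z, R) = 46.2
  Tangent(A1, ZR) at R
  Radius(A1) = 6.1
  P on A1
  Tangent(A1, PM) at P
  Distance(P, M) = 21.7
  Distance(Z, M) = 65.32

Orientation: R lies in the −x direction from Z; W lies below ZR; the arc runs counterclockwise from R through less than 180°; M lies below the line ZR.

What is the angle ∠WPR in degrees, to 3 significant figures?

57.9°

Z is at the origin; Z and R share the same y with |ZR| = 46.2 and R on the −x side, so R = (-46.2, 0.00). A1 meets ZR tangentially, so WR is at right angles to ZR, so W = R + (0, -6.1) = (-46.2, -6.10). Since WP ⟂ PM (tangency), |WM| = √(6.1² + 21.7²) = 22.5 regardless of where P sits on A1. So M lies on both circle(Z, 65.32) and circle(W, 22.5); the below-ZR intersection is M = (-61.1, -23.0). P is the foot of the tangent from M: P = (-51.7, -3.44).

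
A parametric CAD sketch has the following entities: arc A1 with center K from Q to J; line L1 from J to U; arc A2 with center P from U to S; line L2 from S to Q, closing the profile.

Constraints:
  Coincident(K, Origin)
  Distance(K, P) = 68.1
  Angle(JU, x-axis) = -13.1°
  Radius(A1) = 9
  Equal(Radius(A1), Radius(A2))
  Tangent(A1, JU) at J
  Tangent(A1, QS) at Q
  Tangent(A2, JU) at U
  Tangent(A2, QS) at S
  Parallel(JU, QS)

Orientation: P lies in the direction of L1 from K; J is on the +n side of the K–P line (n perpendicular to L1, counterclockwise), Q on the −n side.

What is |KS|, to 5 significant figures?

68.692

Tangency of A1 to both parallel lines with radius 9.0 puts J and Q at K ± 9.0·n: J = (2.0399, 8.7658), Q = (-2.0399, -8.7658). Equal radii place U and S the same way about P: U = P + 9.0·n = (68.368, -6.6692), S = P − 9.0·n = (64.288, -24.201). Then |KS| = |S − K| = 68.692.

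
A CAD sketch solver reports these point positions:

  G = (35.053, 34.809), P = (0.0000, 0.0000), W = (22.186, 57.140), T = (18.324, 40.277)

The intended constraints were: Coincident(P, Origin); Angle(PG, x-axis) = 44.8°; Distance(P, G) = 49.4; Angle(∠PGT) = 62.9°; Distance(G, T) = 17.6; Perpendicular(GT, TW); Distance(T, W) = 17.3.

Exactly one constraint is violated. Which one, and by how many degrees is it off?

Perpendicular(GT, TW) — off by 5.20°.

P = (0.00, 0.00) ✓; PG at 44.80° ✓; |PG| = 49.40 ✓; ∠PGT = 62.90° ✓; |GT| = 17.60 ✓; ∠(GT, TW) = 84.80° ✗; |TW| = 17.30 ✓.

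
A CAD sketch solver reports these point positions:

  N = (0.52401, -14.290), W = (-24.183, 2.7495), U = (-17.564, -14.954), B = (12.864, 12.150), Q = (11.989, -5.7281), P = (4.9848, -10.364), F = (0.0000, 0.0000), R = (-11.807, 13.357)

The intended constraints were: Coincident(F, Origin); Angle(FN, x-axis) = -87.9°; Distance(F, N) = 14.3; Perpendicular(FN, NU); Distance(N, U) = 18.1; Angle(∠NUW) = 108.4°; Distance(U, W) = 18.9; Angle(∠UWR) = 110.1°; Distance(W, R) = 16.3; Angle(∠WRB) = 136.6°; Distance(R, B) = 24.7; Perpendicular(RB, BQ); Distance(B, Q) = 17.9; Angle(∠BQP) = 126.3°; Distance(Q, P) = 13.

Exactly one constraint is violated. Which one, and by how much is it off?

Distance(Q, P) = 13 — off by 4.60.

F = (0.00, 0.00) ✓; FN at -87.90° ✓; |FN| = 14.30 ✓; ∠(FN, NU) = 90.00° ✓; |NU| = 18.10 ✓; ∠NUW = 108.4° ✓; |UW| = 18.90 ✓; ∠UWR = 110.1° ✓; |WR| = 16.30 ✓; ∠WRB = 136.6° ✓; |RB| = 24.70 ✓; ∠(RB, BQ) = 90.00° ✓; |BQ| = 17.90 ✓; ∠BQP = 126.3° ✓; |QP| = 8.399 ✗.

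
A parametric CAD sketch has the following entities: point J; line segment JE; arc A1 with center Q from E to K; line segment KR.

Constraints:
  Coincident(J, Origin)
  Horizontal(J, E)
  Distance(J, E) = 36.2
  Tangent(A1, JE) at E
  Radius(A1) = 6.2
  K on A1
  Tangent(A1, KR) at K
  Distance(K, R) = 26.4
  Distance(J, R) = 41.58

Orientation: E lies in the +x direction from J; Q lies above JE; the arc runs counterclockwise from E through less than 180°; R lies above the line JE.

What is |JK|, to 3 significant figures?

42.5

Checks: |QE| = 6.200 ✓; |QK| = 6.200 ✓; ∠(QK, KR) = 90.00° ✓; |KR| = 26.40 ✓; |JR| = 41.58 ✓.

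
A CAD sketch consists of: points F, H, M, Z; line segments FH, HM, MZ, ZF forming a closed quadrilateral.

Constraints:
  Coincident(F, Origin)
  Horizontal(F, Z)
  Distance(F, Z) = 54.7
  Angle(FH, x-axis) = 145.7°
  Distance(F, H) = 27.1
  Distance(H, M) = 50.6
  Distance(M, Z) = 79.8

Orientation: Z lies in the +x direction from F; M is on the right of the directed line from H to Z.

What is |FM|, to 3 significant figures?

38.9

Checks: |HM| = 50.60 ✓; |MZ| = 79.80 ✓.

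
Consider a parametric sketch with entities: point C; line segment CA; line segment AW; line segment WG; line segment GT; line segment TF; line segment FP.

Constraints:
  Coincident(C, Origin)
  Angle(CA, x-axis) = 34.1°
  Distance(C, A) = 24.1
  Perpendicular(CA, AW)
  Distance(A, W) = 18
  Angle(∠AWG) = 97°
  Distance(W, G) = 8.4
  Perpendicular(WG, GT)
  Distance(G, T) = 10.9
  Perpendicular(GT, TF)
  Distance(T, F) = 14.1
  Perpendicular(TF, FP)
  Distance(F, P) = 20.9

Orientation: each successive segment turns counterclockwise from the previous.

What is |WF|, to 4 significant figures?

12.30

C is at the origin; CA runs at 34.1° with length 24.1, so A = (19.96, 13.51). The perpendicularity gives AW at right angles to CA, so AW runs at 124.1°; with |AW| = 18.0, W = (9.865, 28.42). ∠AWG = 97.0° gives WG at -152.9° from the x-axis; with |WG| = 8.4, G = (2.387, 24.59). The perpendicularity gives GT at right angles to WG, so GT runs at -62.90°; with |GT| = 10.9, T = (7.352, 14.89). GT ⟂ TF, so TF runs at 27.10°; with |TF| = 14.1, F = (19.90, 21.31). Then |WF| = |F − W| = 12.30.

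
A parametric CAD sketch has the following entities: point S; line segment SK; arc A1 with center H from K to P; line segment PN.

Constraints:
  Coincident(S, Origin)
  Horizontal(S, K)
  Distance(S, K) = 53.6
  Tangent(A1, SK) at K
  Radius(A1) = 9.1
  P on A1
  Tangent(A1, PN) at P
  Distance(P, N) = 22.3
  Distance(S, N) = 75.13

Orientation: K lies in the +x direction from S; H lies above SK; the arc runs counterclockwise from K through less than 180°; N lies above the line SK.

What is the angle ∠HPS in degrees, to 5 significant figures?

27.060°

Checks: |HP| = 9.100 ✓; ∠(HP, PN) = 90.00° ✓; |PN| = 22.30 ✓; |SN| = 75.13 ✓.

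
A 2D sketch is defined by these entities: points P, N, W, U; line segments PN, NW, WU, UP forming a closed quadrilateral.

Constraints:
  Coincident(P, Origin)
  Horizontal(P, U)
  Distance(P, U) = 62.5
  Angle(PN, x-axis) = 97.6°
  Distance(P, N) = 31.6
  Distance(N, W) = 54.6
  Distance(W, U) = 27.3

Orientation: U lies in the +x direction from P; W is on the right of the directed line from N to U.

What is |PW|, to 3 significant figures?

36.3

P is at the origin; PU is horizontal with |PU| = 62.5 and U in +x, so U = (62.5, 0). PN runs at 97.6° with |PN| = 31.6, so N = (-4.18, 31.3). W is determined by |NW| = 54.6 and |WU| = 27.3 together: it lies at the intersection of circle(N, 54.6) and circle(U, 27.3). With |NU| = 73.7, the foot of the radical line on NU is 52.0 from N and the perpendicular offset is √(54.6² − 52.0²) = 16.6. Taking the right-of-NU solution: W = (35.8, -5.83).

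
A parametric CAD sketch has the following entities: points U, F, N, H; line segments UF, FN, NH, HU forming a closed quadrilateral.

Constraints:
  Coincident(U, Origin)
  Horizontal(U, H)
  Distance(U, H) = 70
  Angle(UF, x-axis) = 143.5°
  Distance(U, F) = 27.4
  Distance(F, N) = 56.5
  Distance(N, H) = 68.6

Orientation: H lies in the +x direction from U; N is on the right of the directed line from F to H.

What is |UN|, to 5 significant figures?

32.267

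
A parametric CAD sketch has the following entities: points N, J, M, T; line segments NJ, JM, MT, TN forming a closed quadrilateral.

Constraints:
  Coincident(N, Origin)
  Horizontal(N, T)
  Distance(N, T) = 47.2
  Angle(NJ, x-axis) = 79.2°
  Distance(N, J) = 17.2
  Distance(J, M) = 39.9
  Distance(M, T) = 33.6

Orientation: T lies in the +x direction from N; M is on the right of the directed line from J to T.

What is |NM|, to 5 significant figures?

27.708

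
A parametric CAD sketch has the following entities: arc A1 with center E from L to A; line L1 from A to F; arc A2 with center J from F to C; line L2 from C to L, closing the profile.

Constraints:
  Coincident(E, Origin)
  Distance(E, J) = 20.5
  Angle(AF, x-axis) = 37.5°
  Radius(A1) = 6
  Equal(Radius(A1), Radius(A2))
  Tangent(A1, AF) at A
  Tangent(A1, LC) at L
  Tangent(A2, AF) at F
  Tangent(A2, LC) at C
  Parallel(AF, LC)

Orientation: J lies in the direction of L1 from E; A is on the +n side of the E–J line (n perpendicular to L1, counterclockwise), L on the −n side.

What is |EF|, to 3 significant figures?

21.4

The slot axis is L1's direction at 37.5°, so u = (cos 37.5°, sin 37.5°) = (0.793, 0.609) and n = (−sin 37.5°, cos 37.5°) = (-0.609, 0.793). E is at the origin and J lies 20.5 along u from E, so J = 20.5·u = (16.3, 12.5). Tangency of A1 to both parallel lines with radius 6.0 puts A and L at E ± 6.0·n: A = (-3.65, 4.76), L = (3.65, -4.76). Equal radii place F and C the same way about J: F = J + 6.0·n = (12.6, 17.2), C = J − 6.0·n = (19.9, 7.72). Then |EF| = |F − E| = 21.4.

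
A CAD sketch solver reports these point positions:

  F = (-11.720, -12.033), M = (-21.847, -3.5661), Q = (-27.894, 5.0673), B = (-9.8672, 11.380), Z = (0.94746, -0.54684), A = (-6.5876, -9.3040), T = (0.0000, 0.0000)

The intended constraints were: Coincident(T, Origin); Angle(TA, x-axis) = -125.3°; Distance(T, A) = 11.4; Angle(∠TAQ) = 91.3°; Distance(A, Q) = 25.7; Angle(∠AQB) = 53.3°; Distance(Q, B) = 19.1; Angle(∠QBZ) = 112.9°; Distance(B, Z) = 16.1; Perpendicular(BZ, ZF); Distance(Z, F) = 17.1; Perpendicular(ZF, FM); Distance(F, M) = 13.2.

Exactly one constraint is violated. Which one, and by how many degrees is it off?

Perpendicular(ZF, FM) — off by 7.90°.

T = (0.00, 0.00) ✓; TA at -125.3° ✓; |TA| = 11.40 ✓; ∠TAQ = 91.30° ✓; |AQ| = 25.70 ✓; ∠AQB = 53.30° ✓; |QB| = 19.10 ✓; ∠QBZ = 112.9° ✓; |BZ| = 16.10 ✓; ∠(BZ, ZF) = 90.00° ✓; |ZF| = 17.10 ✓; ∠(ZF, FM) = 82.10° ✗; |FM| = 13.20 ✓.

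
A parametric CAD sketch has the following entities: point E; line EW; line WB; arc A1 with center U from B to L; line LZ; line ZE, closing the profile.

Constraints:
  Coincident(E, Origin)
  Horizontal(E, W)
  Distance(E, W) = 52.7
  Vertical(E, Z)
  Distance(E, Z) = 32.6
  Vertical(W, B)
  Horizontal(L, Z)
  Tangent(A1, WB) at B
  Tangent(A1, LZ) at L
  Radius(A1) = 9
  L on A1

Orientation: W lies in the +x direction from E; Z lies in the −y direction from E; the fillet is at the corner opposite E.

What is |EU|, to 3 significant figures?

49.7

EZ is vertical with |EZ| = 32.6 and Z on the −y side, so Z = (0.00, -32.6). The virtual corner opposite E is at (52.7, -32.6). The tangent condition forces UB to be normal to WB and since A1 is tangent to LZ there, UL ⟂ LZ, with radius 9.0, so the center U sits 9.0 in from both sides at U = (43.7, -23.6). Then |EU| = |U − E| = 49.7.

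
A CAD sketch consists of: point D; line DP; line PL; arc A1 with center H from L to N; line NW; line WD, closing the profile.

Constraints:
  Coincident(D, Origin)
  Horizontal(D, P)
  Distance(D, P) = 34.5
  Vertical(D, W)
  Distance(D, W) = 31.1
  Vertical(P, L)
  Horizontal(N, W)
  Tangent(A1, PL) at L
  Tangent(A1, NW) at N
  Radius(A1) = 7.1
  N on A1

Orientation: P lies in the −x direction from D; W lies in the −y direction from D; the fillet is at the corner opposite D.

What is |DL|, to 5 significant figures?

42.027

The virtual corner opposite D is at (-34.500, -31.100). Tangency of A1 to PL means the radius HL is perpendicular to PL and A1 meets NW tangentially, so HN is at right angles to NW, with radius 7.1, so the center H sits 7.1 in from both sides at H = (-27.400, -24.000). That places the tangent points at L = (-34.500, -24.000) on PL and N = (-27.400, -31.100) on NW. Then |DL| = |L − D| = 42.027.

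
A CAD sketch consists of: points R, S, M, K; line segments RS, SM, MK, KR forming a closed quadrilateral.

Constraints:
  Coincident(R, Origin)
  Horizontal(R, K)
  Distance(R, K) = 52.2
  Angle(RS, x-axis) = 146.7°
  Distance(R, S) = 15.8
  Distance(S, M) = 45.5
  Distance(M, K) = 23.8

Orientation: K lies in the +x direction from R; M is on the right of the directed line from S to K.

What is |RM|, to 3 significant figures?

30.3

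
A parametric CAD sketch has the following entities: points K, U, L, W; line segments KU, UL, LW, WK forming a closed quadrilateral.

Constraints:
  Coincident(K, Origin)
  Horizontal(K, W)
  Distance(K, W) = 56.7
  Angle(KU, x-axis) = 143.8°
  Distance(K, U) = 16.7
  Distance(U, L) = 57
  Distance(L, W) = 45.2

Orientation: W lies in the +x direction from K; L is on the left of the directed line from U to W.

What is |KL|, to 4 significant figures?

52.99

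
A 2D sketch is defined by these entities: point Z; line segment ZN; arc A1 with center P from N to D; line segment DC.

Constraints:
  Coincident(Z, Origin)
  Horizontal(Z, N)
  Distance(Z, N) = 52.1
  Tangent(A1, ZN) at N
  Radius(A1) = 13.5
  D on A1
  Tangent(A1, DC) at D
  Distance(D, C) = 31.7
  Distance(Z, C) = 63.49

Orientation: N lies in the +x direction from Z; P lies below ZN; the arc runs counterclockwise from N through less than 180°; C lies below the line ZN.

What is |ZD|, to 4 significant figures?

41.64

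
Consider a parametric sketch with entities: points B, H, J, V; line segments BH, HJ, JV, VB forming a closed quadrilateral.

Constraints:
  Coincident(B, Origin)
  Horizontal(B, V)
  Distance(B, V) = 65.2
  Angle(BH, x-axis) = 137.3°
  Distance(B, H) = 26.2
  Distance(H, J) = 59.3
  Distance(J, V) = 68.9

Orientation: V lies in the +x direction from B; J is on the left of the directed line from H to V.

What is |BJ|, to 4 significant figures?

62.02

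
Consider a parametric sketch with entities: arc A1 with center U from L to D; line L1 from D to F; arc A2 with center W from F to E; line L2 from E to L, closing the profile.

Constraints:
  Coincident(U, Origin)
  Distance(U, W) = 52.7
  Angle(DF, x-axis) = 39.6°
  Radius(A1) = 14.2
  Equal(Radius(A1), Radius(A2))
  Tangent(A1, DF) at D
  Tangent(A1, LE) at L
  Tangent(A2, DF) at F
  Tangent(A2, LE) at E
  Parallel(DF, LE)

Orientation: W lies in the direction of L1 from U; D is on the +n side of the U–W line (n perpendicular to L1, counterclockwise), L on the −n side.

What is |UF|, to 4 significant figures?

54.58

The slot axis is L1's direction at 39.6°, so u = (cos 39.6°, sin 39.6°) = (0.7705, 0.6374) and n = (−sin 39.6°, cos 39.6°) = (-0.6374, 0.7705). U is at the origin and W lies 52.7 along u from U, so W = 52.7·u = (40.61, 33.59). Tangency of A1 to both parallel lines with radius 14.2 puts D and L at U ± 14.2·n: D = (-9.051, 10.94), L = (9.051, -10.94). Equal radii place F and E the same way about W: F = W + 14.2·n = (31.55, 44.53), E = W − 14.2·n = (49.66, 22.65). Then |UF| = |F − U| = 54.58.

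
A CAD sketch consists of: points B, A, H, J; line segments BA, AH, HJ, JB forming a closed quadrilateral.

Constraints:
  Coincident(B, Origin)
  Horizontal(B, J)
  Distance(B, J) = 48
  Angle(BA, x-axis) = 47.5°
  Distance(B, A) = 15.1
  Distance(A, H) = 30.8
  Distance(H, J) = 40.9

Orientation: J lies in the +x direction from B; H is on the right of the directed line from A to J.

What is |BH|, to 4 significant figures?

23.04

B is at the origin; BJ is horizontal with |BJ| = 48.0 and J in +x, so J = (48.0, 0). BA runs at 47.5° with |BA| = 15.1, so A = (10.20, 11.13). H is determined by |AH| = 30.8 and |HJ| = 40.9 together: it lies at the intersection of circle(A, 30.8) and circle(J, 40.9). With |AJ| = 39.40, the foot of the radical line on AJ is 10.51 from A and the perpendicular offset is √(30.8² − 10.51²) = 28.95. Taking the right-of-AJ solution: H = (12.11, -19.61).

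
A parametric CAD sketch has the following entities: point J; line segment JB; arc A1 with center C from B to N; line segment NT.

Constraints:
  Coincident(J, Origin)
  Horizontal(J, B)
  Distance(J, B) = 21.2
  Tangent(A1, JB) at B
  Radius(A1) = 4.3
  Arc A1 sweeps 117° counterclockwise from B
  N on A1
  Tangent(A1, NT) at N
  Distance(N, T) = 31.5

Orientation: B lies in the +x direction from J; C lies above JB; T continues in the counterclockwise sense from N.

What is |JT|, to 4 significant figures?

35.96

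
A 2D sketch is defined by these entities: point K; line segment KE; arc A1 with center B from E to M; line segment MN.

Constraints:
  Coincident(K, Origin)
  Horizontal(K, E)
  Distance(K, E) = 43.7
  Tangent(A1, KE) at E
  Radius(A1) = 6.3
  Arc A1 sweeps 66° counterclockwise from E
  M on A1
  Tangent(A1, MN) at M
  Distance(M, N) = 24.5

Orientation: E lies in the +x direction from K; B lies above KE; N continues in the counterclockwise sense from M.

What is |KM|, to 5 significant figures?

49.596

K is at the origin; K and E share the same y with |KE| = 43.7 and E on the +x side, so E = (43.700, 0.0000). The tangent condition forces BE to be normal to KE, so B = E + (0, 6.3) = (43.700, 6.3000). On A1, E sits at bearing -90° from B; a 66° counterclockwise sweep puts M at bearing -24°, so M = B + 6.3·(cos -24°, sin -24°) = (49.455, 3.7376). Then |KM| = |M − K| = 49.596.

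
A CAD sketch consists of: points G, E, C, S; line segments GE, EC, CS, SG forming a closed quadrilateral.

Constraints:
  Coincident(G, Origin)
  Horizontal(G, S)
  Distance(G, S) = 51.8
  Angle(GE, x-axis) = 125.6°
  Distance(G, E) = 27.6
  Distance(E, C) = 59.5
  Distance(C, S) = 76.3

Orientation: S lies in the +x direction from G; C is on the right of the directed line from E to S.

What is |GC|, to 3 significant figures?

39.9

G is at the origin; G and S share the same y with |GS| = 51.8 and S in +x, so S = (51.8, 0). GE runs at 125.6° with |GE| = 27.6, so E = (-16.1, 22.4). C is determined by |EC| = 59.5 and |CS| = 76.3 together: it lies at the intersection of circle(E, 59.5) and circle(S, 76.3). With |ES| = 71.5, the foot of the radical line on ES is 19.8 from E and the perpendicular offset is √(59.5² − 19.8²) = 56.1. Taking the right-of-ES solution: C = (-14.9, -37.0).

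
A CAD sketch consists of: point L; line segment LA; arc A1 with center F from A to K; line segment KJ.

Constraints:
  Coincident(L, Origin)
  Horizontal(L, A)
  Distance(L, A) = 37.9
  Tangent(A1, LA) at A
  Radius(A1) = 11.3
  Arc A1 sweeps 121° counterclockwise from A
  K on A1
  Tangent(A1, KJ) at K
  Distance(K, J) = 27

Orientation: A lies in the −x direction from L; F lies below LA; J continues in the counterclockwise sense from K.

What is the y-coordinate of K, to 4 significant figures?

-17.12

L is at the origin; LA is horizontal with |LA| = 37.9 and A on the −x side, so A = (-37.90, 0.000). The tangent condition forces FA to be normal to LA, so F = A + (0, -11.3) = (-37.90, -11.30). On A1, A sits at bearing 90° from F; a 121° counterclockwise sweep puts K at bearing 211°, so K = F + 11.3·(cos 211°, sin 211°) = (-47.59, -17.12). So K.y = -17.12.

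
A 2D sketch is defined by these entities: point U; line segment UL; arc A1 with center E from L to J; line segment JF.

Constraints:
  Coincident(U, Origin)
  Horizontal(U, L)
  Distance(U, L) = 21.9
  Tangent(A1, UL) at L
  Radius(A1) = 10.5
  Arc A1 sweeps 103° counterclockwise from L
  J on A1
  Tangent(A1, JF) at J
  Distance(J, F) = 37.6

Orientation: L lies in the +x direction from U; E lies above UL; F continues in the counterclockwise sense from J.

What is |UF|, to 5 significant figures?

54.868

U is at the origin; UL is horizontal with |UL| = 21.9 and L on the +x side, so L = (21.900, 0.0000). Tangency of A1 to UL means the radius EL is perpendicular to UL, so E = L + (0, 10.5) = (21.900, 10.500). On A1, L sits at bearing -90° from E; a 103° counterclockwise sweep puts J at bearing 13°, so J = E + 10.5·(cos 13°, sin 13°) = (32.131, 12.862). Tangency of A1 to JF means the radius EJ is perpendicular to JF, so JF runs along (−sin 13°, cos 13°); with |JF| = 37.6, F = (23.673, 49.498). Then |UF| = |F − U| = 54.868.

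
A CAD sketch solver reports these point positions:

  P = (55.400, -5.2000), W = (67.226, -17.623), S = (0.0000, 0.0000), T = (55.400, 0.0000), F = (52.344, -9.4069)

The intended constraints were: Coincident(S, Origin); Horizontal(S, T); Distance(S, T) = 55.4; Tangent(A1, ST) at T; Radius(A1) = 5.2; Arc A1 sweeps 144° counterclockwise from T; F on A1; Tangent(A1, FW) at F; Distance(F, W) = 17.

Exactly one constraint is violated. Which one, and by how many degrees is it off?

Tangent(A1, FW) at F — off by 7.09°.

S = (0.00, 0.00) ✓; S.y = 0.00, T.y = 0.00 ✓; |ST| = 55.40 ✓; ∠(PT, TS) = 90.00° ✓; |PT| = 5.200 ✓; bearing(P→F) − bearing(P→T) = 144.0° ✓; |PF| = 5.200 ✓; ∠(PF, FW) = 82.91° ✗; |FW| = 17.00 ✓.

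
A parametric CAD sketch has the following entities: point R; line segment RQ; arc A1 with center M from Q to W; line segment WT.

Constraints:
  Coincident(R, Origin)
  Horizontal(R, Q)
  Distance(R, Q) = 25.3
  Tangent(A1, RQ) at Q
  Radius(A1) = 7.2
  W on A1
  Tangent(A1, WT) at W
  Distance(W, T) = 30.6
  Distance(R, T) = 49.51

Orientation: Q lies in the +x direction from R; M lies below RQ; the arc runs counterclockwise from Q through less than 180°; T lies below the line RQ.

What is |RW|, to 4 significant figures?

21.40

Checks: ∠(MQ, QR) = 90.00° ✓; |MW| = 7.200 ✓; ∠(MW, WT) = 90.00° ✓; |WT| = 30.60 ✓; |RT| = 49.51 ✓.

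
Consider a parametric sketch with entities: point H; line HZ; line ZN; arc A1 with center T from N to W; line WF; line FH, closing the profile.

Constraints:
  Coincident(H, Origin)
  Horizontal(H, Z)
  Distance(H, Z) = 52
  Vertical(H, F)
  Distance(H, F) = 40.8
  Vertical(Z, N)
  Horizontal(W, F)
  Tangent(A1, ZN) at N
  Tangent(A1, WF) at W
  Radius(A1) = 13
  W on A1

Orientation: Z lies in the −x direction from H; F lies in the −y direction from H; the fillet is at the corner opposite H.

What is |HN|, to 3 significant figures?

59.0

H is at the origin; HZ is horizontal with |HZ| = 52.0 and Z on the −x side, so Z = (-52.0, 0.00). H and F share the same x with |HF| = 40.8 and F on the −y side, so F = (0.00, -40.8). The virtual corner opposite H is at (-52.0, -40.8). The tangent condition forces TN to be normal to ZN and A1 meets WF tangentially, so TW is at right angles to WF, with radius 13.0, so the center T sits 13.0 in from both sides at T = (-39.0, -27.8). That places the tangent points at N = (-52.0, -27.8) on ZN and W = (-39.0, -40.8) on WF. Then |HN| = |N − H| = 59.0.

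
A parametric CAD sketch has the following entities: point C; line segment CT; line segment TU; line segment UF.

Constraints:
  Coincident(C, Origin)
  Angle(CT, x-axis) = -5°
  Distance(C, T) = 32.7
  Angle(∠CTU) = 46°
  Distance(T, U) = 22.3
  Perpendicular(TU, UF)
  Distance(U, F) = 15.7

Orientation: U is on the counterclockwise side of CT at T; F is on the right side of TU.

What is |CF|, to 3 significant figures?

39.2

C is at the origin; CT runs at -5.0° with length 32.7, so T = 32.7·(cos -5.0°, sin -5.0°) = (32.6, -2.85). ∠CTU = 46.0°, so TU runs at -5.0° + (180° − 46.0°) = 129° from the x-axis; with |TU| = 22.3, U = T + 22.3·(cos 129°, sin 129°) = (18.5, 14.5). TU ⟂ UF; with |UF| = 15.7 on the right of TU, F = U + 15.7·(0.777, 0.629) = (30.7, 24.4). Then |CF| = |F − C| = 39.2.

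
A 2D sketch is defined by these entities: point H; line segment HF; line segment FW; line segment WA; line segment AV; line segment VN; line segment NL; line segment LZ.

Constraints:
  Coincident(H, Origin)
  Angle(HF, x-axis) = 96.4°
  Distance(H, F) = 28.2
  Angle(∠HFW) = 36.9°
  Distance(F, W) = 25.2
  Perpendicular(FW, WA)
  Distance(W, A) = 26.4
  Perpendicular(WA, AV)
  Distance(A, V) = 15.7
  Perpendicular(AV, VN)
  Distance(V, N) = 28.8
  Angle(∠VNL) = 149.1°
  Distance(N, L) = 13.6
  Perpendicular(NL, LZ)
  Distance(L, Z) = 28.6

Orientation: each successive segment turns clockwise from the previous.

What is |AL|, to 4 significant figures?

41.40

H is at the origin; HF runs at 96.4° with length 28.2, so F = (-3.143, 28.02). ∠HFW = 36.9° gives FW at -46.70° from the x-axis; with |FW| = 25.2, W = (14.14, 9.684). FW ⟂ WA, so WA runs at -136.7°; with |WA| = 26.4, A = (-5.074, -8.421). WA is perpendicular to AV, so AV runs at 133.3°; with |AV| = 15.7, V = (-15.84, 3.005). AV is perpendicular to VN, so VN runs at 43.30°; with |VN| = 28.8, N = (5.119, 22.76). ∠VNL = 149.1° gives NL at 12.40° from the x-axis; with |NL| = 13.6, L = (18.40, 25.68). Then |AL| = |L − A| = 41.40.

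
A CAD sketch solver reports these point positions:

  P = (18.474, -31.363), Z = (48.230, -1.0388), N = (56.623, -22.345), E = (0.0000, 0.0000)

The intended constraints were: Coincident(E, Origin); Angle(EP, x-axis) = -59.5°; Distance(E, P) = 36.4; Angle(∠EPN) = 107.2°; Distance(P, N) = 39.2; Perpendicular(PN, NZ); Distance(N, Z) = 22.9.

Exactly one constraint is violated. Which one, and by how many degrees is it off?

Perpendicular(PN, NZ) — off by 8.20°.

E = (0.00, 0.00) ✓; EP at -59.50° ✓; |EP| = 36.40 ✓; ∠EPN = 107.2° ✓; |PN| = 39.20 ✓; ∠(PN, NZ) = 98.20° ✗; |NZ| = 22.90 ✓.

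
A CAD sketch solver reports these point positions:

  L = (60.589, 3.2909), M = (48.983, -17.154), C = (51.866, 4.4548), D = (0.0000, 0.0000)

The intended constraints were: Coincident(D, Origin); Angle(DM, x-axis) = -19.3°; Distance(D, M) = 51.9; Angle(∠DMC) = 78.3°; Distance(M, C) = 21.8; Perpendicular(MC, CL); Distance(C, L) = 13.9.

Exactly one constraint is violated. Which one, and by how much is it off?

Distance(C, L) = 13.9 — off by 5.10.

D = (0.00, 0.00) ✓; DM at -19.30° ✓; |DM| = 51.90 ✓; ∠DMC = 78.30° ✓; |MC| = 21.80 ✓; ∠(MC, CL) = 90.00° ✓; |CL| = 8.800 ✗.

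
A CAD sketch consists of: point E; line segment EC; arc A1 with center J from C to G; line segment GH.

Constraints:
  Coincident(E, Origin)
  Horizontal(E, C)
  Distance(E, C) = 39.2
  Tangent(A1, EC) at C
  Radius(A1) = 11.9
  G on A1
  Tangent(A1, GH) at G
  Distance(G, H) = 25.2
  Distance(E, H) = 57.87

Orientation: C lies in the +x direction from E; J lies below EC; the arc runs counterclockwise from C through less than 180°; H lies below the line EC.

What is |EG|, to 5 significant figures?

34.229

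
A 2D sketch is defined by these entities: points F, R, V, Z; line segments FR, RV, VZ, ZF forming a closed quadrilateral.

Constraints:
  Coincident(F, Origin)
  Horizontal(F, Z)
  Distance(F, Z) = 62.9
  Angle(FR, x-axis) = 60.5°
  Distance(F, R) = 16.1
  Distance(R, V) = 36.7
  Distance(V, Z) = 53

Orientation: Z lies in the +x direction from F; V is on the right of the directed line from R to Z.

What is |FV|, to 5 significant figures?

26.510

F is at the origin; F and Z share the same y with |FZ| = 62.9 and Z in +x, so Z = (62.9, 0). FR runs at 60.5° with |FR| = 16.1, so R = (7.9280, 14.013). V is determined by |RV| = 36.7 and |VZ| = 53.0 together: it lies at the intersection of circle(R, 36.7) and circle(Z, 53.0). With |RZ| = 56.730, the foot of the radical line on RZ is 15.478 from R and the perpendicular offset is √(36.7² − 15.478²) = 33.276. Taking the right-of-RZ solution: V = (14.707, -22.056).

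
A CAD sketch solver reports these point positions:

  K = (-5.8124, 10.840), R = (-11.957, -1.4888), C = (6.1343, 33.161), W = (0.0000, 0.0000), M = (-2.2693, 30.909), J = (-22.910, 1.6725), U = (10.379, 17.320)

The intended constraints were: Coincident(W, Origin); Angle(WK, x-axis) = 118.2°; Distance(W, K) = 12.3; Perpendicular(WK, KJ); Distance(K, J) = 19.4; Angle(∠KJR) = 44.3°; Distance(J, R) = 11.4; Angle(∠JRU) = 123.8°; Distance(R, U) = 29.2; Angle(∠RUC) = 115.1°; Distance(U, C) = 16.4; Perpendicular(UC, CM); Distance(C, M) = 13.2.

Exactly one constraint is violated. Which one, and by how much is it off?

Distance(C, M) = 13.2 — off by 4.50.

W = (0.00, 0.00) ✓; WK at 118.2° ✓; |WK| = 12.30 ✓; ∠(WK, KJ) = 90.00° ✓; |KJ| = 19.40 ✓; ∠KJR = 44.30° ✓; |JR| = 11.40 ✓; ∠JRU = 123.8° ✓; |RU| = 29.20 ✓; ∠RUC = 115.1° ✓; |UC| = 16.40 ✓; ∠(UC, CM) = 90.00° ✓; |CM| = 8.700 ✗.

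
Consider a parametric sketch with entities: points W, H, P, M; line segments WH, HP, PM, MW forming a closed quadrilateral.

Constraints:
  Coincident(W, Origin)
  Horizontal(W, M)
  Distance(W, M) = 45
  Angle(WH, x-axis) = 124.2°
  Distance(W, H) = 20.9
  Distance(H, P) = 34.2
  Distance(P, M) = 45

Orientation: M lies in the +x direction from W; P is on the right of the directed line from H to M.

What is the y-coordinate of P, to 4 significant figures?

-13.94

W is at the origin; WM is horizontal with |WM| = 45.0 and M in +x, so M = (45.0, 0). WH runs at 124.2° with |WH| = 20.9, so H = (-11.75, 17.29). P is determined by |HP| = 34.2 and |PM| = 45.0 together: it lies at the intersection of circle(H, 34.2) and circle(M, 45.0). With |HM| = 59.32, the foot of the radical line on HM is 22.45 from H and the perpendicular offset is √(34.2² − 22.45²) = 25.80. Taking the right-of-HM solution: P = (2.212, -13.94).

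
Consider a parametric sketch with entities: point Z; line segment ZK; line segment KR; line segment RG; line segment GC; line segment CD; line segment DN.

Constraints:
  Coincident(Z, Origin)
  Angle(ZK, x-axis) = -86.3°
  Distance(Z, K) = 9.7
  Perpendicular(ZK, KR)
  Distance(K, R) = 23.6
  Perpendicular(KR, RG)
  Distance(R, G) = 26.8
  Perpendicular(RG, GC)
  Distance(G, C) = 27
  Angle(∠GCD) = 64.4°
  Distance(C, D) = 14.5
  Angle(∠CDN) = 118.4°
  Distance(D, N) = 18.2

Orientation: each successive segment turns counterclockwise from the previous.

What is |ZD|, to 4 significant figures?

4.939

Z is at the origin; ZK runs at -86.3° with length 9.7, so K = (0.6260, -9.680). ZK is perpendicular to KR, so KR runs at 3.700°; with |KR| = 23.6, R = (24.18, -8.157). KR is perpendicular to RG, so RG runs at 93.70°; with |RG| = 26.8, G = (22.45, 18.59). RG ⟂ GC, so GC runs at -176.3°; with |GC| = 27.0, C = (-4.496, 16.84). ∠GCD = 64.4° gives CD at -60.70° from the x-axis; with |CD| = 14.5, D = (2.600, 4.200). Then |ZD| = |D − Z| = 4.939.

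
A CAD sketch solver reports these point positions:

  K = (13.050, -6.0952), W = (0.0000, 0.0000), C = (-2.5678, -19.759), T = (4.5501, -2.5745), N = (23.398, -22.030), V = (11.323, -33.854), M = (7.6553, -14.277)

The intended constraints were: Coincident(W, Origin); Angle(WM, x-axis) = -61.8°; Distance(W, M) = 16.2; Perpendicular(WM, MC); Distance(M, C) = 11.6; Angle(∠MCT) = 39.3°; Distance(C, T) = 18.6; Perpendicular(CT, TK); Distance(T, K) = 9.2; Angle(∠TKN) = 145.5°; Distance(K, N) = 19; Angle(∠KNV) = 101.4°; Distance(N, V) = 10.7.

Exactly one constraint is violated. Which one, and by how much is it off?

Distance(N, V) = 10.7 — off by 6.20.

W = (0.00, 0.00) ✓; WM at -61.80° ✓; |WM| = 16.20 ✓; ∠(WM, MC) = 90.00° ✓; |MC| = 11.60 ✓; ∠MCT = 39.30° ✓; |CT| = 18.60 ✓; ∠(CT, TK) = 90.00° ✓; |TK| = 9.200 ✓; ∠TKN = 145.5° ✓; |KN| = 19.00 ✓; ∠KNV = 101.4° ✓; |NV| = 16.90 ✗.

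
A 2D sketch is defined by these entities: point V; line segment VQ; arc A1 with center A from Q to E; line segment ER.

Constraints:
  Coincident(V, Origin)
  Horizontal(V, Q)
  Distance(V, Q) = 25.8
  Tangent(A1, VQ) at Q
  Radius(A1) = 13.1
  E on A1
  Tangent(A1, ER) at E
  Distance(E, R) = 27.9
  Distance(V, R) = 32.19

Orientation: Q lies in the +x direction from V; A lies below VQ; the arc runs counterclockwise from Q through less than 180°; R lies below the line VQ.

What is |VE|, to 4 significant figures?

15.84

V is at the origin; V and Q share the same y with |VQ| = 25.8 and Q on the +x side, so Q = (25.80, 0.000). Since A1 is tangent to VQ there, AQ ⟂ VQ, so A = Q + (0, -13.1) = (25.80, -13.10). Since AE ⟂ ER (tangency), |AR| = √(13.1² + 27.9²) = 30.82 regardless of where E sits on A1. So R lies on both circle(V, 32.19) and circle(A, 30.82); the below-VQ intersection is R = (1.571, -32.15). E is the foot of the tangent from R: E = (14.09, -7.220).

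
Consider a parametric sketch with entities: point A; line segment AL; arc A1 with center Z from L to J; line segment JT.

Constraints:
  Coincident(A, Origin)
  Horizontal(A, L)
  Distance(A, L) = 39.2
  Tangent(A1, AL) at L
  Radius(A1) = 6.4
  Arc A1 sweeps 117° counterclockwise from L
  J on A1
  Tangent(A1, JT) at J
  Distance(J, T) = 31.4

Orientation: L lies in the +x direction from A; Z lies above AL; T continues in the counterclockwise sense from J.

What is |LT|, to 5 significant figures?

38.252

On A1, L sits at bearing -90° from Z; a 117° counterclockwise sweep puts J at bearing 27°, so J = Z + 6.4·(cos 27°, sin 27°) = (44.902, 9.3055). The tangent condition forces ZJ to be normal to JT, so JT runs along (−sin 27°, cos 27°); with |JT| = 31.4, T = (30.647, 37.283). Then |LT| = |T − L| = 38.252.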